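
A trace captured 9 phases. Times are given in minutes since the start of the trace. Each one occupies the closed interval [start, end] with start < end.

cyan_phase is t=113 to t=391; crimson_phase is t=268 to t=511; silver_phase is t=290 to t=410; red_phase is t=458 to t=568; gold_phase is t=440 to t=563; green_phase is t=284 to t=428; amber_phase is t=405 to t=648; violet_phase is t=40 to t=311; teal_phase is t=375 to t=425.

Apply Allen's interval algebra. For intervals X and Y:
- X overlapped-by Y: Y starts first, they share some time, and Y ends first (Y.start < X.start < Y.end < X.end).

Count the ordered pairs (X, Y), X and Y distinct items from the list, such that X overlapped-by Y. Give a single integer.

Checking all 72 ordered pairs for relation 'overlapped-by'; matching pairs in alphabetical order:
(amber_phase, crimson_phase): amber_phase overlapped-by crimson_phase ✓
(amber_phase, green_phase): amber_phase overlapped-by green_phase ✓
(amber_phase, silver_phase): amber_phase overlapped-by silver_phase ✓
(amber_phase, teal_phase): amber_phase overlapped-by teal_phase ✓
(crimson_phase, cyan_phase): crimson_phase overlapped-by cyan_phase ✓
(crimson_phase, violet_phase): crimson_phase overlapped-by violet_phase ✓
(cyan_phase, violet_phase): cyan_phase overlapped-by violet_phase ✓
(gold_phase, crimson_phase): gold_phase overlapped-by crimson_phase ✓
(green_phase, cyan_phase): green_phase overlapped-by cyan_phase ✓
(green_phase, violet_phase): green_phase overlapped-by violet_phase ✓
(red_phase, crimson_phase): red_phase overlapped-by crimson_phase ✓
(red_phase, gold_phase): red_phase overlapped-by gold_phase ✓
(silver_phase, cyan_phase): silver_phase overlapped-by cyan_phase ✓
(silver_phase, violet_phase): silver_phase overlapped-by violet_phase ✓
(teal_phase, cyan_phase): teal_phase overlapped-by cyan_phase ✓
(teal_phase, silver_phase): teal_phase overlapped-by silver_phase ✓
Count: 16.

16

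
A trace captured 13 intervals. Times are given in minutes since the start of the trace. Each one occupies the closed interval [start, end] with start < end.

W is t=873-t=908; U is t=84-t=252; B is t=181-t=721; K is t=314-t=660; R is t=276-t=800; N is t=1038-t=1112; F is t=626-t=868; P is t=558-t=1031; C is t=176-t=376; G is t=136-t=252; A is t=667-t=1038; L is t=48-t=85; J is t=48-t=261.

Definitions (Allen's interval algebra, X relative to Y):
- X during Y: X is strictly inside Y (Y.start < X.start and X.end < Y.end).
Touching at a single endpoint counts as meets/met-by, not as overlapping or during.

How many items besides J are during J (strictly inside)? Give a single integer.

Target J = [t=48, t=261].
A [t=667, t=1038] → after → no.
B [t=181, t=721] → overlapped-by → no.
C [t=176, t=376] → overlapped-by → no.
F [t=626, t=868] → after → no.
G [t=136, t=252] → during → counts.
K [t=314, t=660] → after → no.
L [t=48, t=85] → starts → no.
N [t=1038, t=1112] → after → no.
P [t=558, t=1031] → after → no.
R [t=276, t=800] → after → no.
U [t=84, t=252] → during → counts.
W [t=873, t=908] → after → no.
Total: 2.

2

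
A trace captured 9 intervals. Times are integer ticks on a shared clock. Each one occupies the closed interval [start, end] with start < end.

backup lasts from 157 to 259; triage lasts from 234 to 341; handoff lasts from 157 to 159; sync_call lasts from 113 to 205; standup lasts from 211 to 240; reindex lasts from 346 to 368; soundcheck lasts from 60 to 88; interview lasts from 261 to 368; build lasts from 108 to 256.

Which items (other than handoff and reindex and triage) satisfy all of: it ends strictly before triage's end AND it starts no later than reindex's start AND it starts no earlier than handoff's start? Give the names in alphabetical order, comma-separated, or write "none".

Conditions: its end is strictly before triage's end (X.end < 341) AND its start is no later than reindex's start (X.start <= 346) AND its start is no earlier than handoff's start (X.start >= 157).
backup: end 259 < 341? ✓; start 157 <= 346? ✓; start 157 >= 157? ✓ → yes.
build: end 256 < 341? ✓; start 108 <= 346? ✓; start 108 >= 157? ✗ → no.
interview: end 368 < 341? ✗; start 261 <= 346? ✓; start 261 >= 157? ✓ → no.
soundcheck: end 88 < 341? ✓; start 60 <= 346? ✓; start 60 >= 157? ✗ → no.
standup: end 240 < 341? ✓; start 211 <= 346? ✓; start 211 >= 157? ✓ → yes.
sync_call: end 205 < 341? ✓; start 113 <= 346? ✓; start 113 >= 157? ✗ → no.
Result: backup, standup.

backup, standup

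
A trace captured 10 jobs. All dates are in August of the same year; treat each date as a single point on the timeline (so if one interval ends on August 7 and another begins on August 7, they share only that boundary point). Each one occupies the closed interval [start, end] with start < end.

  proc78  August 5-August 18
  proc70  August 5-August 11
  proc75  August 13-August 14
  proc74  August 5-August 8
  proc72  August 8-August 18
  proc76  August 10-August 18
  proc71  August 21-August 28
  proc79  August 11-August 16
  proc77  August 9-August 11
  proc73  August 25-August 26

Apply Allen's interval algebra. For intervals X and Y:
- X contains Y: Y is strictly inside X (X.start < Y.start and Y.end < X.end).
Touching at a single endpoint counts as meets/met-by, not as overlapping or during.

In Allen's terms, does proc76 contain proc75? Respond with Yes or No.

proc76 = [August 10, August 18], proc75 = [August 13, August 14].
Actual relation of proc76 to proc75: contains.
Asked whether 'contains' holds → Yes.

Yes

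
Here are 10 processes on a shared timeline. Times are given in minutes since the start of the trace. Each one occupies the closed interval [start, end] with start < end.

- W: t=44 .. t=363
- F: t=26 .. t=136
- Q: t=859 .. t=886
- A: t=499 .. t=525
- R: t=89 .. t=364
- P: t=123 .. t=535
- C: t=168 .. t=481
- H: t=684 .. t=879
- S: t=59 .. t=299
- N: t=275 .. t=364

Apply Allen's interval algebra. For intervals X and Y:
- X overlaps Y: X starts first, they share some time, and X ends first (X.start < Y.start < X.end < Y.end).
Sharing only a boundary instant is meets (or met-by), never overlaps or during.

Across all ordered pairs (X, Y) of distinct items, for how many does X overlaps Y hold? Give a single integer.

Checking all 90 ordered pairs for relation 'overlaps'; matching pairs in alphabetical order:
(F, P): F overlaps P ✓
(F, R): F overlaps R ✓
(F, S): F overlaps S ✓
(F, W): F overlaps W ✓
(H, Q): H overlaps Q ✓
(R, C): R overlaps C ✓
(R, P): R overlaps P ✓
(S, C): S overlaps C ✓
(S, N): S overlaps N ✓
(S, P): S overlaps P ✓
(S, R): S overlaps R ✓
(W, C): W overlaps C ✓
(W, N): W overlaps N ✓
(W, P): W overlaps P ✓
(W, R): W overlaps R ✓
Count: 15.

15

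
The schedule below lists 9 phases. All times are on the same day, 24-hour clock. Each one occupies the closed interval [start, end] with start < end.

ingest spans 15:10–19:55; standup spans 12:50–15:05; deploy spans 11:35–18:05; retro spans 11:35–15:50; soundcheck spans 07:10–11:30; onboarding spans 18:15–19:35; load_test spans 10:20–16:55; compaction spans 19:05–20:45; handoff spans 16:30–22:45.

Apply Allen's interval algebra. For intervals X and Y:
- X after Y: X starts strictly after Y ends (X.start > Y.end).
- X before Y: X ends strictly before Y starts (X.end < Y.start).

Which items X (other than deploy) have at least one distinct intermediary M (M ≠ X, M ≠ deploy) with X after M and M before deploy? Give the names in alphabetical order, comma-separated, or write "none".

compaction, handoff, ingest, onboarding, retro, standup

Target deploy = [11:35, 18:05].
Intermediaries M with M before deploy: soundcheck.
Via soundcheck — items with X after soundcheck: compaction, handoff, ingest, onboarding, retro, standup.
Union: compaction, handoff, ingest, onboarding, retro, standup.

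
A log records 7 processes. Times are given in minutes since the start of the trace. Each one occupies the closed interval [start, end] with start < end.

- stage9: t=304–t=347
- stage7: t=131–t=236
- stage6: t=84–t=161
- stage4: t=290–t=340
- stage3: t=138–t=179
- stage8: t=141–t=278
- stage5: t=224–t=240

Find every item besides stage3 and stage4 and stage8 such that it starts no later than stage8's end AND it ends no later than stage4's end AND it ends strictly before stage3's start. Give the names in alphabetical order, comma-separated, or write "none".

none

Conditions: its start is no later than stage8's end (X.start <= t=278) AND its end is no later than stage4's end (X.end <= t=340) AND its end is strictly before stage3's start (X.end < t=138).
stage5: start t=224 <= t=278? ✓; end t=240 <= t=340? ✓; end t=240 < t=138? ✗ → no.
stage6: start t=84 <= t=278? ✓; end t=161 <= t=340? ✓; end t=161 < t=138? ✗ → no.
stage7: start t=131 <= t=278? ✓; end t=236 <= t=340? ✓; end t=236 < t=138? ✗ → no.
stage9: start t=304 <= t=278? ✗; end t=347 <= t=340? ✗; end t=347 < t=138? ✗ → no.
Result: none.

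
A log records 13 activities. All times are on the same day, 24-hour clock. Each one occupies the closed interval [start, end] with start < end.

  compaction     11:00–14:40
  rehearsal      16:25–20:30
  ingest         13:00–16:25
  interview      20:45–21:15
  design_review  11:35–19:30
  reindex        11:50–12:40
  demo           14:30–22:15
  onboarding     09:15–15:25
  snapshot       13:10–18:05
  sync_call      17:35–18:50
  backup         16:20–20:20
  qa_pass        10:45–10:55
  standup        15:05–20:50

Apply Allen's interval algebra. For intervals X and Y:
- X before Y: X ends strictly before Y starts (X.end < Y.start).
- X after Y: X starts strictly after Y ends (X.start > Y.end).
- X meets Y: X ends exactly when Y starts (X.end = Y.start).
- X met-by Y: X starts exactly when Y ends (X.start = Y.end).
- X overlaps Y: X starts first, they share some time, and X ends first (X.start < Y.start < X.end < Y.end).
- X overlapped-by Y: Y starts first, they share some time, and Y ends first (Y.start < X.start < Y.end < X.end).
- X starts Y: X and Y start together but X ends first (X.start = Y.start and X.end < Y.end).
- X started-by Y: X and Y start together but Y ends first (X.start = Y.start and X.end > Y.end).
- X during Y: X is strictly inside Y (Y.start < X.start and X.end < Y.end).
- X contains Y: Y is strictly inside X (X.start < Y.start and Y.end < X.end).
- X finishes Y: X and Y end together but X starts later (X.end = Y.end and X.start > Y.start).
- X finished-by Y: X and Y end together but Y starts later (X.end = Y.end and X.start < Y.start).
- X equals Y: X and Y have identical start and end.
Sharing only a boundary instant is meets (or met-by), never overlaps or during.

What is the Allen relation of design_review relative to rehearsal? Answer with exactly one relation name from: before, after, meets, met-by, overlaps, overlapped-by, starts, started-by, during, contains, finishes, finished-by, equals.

overlaps

design_review = [11:35, 19:30]; rehearsal = [16:25, 20:30].
Compare endpoints: design_review.start < rehearsal.start, design_review.start < rehearsal.end, design_review.end > rehearsal.start, design_review.end < rehearsal.end.
That pattern is 'overlaps'.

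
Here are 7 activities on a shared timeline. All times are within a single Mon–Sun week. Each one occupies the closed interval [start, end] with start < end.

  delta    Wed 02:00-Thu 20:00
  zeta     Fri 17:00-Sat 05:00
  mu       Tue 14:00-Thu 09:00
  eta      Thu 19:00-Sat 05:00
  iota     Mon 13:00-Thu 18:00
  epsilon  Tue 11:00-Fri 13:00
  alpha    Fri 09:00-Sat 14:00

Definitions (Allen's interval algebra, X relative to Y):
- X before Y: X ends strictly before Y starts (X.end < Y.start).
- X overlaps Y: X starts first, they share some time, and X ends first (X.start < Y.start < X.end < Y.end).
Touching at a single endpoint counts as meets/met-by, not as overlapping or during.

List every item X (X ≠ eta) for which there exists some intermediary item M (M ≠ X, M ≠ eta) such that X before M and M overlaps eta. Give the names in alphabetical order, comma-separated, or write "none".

none

Target eta = [Thu 19:00, Sat 05:00].
Intermediaries M with M overlaps eta: delta, epsilon.
Via delta — items with X before delta: none.
Via epsilon — items with X before epsilon: none.
Union: none.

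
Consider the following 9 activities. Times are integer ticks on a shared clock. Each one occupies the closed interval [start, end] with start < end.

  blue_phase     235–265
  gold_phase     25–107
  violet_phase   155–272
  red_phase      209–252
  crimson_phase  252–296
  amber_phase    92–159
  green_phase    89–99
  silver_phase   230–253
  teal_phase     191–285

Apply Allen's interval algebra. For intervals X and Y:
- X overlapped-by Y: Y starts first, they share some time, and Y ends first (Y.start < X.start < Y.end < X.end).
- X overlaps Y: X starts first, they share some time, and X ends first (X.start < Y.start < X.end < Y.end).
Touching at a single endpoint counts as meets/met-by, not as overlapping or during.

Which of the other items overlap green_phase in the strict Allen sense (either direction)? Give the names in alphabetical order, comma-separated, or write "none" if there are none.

Target green_phase = [89, 99].
amber_phase [92, 159] → overlapped-by → yes.
blue_phase [235, 265] → after → no.
crimson_phase [252, 296] → after → no.
gold_phase [25, 107] → contains → no.
red_phase [209, 252] → after → no.
silver_phase [230, 253] → after → no.
teal_phase [191, 285] → after → no.
violet_phase [155, 272] → after → no.
Result: amber_phase.

amber_phase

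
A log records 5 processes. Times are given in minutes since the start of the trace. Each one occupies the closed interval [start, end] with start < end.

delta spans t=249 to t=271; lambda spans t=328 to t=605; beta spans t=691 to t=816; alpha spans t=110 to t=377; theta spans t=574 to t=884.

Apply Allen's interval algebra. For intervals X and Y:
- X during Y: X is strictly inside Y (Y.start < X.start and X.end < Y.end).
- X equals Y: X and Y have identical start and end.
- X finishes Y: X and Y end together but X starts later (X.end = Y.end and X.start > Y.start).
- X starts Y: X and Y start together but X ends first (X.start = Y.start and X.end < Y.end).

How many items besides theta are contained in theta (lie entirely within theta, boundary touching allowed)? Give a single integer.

1

Target theta = [t=574, t=884].
alpha [t=110, t=377] → before → no.
beta [t=691, t=816] → during → counts.
delta [t=249, t=271] → before → no.
lambda [t=328, t=605] → overlaps → no.
Total: 1.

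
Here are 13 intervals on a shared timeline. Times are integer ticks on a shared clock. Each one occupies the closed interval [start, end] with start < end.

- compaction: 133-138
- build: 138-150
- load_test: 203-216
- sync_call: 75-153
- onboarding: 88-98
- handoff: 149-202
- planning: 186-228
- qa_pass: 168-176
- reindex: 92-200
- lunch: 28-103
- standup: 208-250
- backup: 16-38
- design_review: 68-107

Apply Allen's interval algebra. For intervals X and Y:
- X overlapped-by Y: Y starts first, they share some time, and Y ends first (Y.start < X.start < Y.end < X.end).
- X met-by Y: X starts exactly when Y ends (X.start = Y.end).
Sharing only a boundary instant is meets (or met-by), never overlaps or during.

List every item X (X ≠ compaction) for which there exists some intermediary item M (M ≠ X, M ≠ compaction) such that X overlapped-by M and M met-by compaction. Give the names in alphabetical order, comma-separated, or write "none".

handoff

Target compaction = [133, 138].
Intermediaries M with M met-by compaction: build.
Via build — items with X overlapped-by build: handoff.
Union: handoff.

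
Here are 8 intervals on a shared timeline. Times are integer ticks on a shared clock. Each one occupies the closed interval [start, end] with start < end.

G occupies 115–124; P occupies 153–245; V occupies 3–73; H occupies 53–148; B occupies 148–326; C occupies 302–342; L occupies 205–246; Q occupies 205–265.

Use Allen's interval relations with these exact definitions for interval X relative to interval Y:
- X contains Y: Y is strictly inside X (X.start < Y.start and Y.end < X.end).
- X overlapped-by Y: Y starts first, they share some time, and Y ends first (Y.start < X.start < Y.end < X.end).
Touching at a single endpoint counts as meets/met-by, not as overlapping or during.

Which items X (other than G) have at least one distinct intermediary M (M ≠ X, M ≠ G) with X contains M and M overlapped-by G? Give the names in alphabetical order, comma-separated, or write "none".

none

Target G = [115, 124].
Intermediaries M with M overlapped-by G: none.
Union: none.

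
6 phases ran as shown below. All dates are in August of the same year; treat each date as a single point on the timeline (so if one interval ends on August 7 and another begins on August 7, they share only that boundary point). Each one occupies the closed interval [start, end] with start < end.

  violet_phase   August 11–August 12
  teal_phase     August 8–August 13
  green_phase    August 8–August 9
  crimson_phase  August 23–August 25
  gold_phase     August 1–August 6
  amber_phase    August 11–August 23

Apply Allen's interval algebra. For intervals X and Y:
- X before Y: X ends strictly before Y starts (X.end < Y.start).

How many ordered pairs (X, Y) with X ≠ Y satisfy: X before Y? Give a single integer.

10

Checking all 30 ordered pairs for relation 'before'; matching pairs in alphabetical order:
(gold_phase, amber_phase): gold_phase before amber_phase ✓
(gold_phase, crimson_phase): gold_phase before crimson_phase ✓
(gold_phase, green_phase): gold_phase before green_phase ✓
(gold_phase, teal_phase): gold_phase before teal_phase ✓
(gold_phase, violet_phase): gold_phase before violet_phase ✓
(green_phase, amber_phase): green_phase before amber_phase ✓
(green_phase, crimson_phase): green_phase before crimson_phase ✓
(green_phase, violet_phase): green_phase before violet_phase ✓
(teal_phase, crimson_phase): teal_phase before crimson_phase ✓
(violet_phase, crimson_phase): violet_phase before crimson_phase ✓
Count: 10.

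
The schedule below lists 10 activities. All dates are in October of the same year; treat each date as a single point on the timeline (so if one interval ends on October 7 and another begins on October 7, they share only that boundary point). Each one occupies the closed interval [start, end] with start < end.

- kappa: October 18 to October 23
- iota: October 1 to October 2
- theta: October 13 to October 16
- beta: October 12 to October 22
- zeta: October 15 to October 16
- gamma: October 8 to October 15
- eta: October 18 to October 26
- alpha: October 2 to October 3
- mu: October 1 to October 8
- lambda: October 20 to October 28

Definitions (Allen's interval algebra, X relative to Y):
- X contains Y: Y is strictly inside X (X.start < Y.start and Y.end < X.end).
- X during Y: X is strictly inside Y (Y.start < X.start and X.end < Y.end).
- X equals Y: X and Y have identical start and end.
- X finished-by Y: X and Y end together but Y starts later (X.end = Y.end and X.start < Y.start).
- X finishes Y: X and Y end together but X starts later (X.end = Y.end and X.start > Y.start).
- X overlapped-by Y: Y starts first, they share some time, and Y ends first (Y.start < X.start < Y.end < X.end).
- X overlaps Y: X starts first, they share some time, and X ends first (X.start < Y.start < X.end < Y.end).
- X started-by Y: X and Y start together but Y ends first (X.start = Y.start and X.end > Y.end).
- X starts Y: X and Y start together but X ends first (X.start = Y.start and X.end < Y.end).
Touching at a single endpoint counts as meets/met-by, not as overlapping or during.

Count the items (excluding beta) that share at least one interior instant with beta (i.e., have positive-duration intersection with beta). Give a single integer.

6

Target beta = [October 12, October 22].
alpha [October 2, October 3] → before → no.
eta [October 18, October 26] → overlapped-by → counts.
gamma [October 8, October 15] → overlaps → counts.
iota [October 1, October 2] → before → no.
kappa [October 18, October 23] → overlapped-by → counts.
lambda [October 20, October 28] → overlapped-by → counts.
mu [October 1, October 8] → before → no.
theta [October 13, October 16] → during → counts.
zeta [October 15, October 16] → during → counts.
Total: 6.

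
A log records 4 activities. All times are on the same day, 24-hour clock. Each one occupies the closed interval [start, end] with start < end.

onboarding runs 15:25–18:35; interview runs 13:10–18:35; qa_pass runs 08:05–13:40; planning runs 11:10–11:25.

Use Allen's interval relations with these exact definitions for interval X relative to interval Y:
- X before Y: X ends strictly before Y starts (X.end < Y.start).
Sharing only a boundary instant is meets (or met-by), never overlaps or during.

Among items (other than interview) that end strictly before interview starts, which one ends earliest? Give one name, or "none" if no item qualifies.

Target interview = [13:10, 18:35].
onboarding [15:25, 18:35] → finishes → excluded.
planning [11:10, 11:25] → before → candidate.
qa_pass [08:05, 13:40] → overlaps → excluded.
Among candidates, earliest end is 11:25 → planning.

planning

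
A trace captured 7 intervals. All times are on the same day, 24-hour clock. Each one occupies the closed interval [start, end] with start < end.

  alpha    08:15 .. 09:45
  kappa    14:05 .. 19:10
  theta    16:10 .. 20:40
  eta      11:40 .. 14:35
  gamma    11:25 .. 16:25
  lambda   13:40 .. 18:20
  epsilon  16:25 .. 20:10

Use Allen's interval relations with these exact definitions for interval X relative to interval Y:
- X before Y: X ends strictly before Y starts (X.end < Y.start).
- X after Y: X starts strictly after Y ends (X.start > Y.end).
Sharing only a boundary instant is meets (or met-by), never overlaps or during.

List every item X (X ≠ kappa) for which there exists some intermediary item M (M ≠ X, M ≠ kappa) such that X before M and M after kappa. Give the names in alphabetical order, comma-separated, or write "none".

Target kappa = [14:05, 19:10].
Intermediaries M with M after kappa: none.
Union: none.

none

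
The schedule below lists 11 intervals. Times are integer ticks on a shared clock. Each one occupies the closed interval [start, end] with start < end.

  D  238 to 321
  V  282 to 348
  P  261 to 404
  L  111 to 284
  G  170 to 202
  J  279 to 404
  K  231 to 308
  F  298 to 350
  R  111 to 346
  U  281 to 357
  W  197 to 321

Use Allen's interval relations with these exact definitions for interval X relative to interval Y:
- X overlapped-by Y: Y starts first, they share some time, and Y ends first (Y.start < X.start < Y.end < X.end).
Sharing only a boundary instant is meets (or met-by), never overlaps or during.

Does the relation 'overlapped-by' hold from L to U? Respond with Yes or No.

No

L = [111, 284], U = [281, 357].
Actual relation of L to U: overlaps.
Asked whether 'overlapped-by' holds → No.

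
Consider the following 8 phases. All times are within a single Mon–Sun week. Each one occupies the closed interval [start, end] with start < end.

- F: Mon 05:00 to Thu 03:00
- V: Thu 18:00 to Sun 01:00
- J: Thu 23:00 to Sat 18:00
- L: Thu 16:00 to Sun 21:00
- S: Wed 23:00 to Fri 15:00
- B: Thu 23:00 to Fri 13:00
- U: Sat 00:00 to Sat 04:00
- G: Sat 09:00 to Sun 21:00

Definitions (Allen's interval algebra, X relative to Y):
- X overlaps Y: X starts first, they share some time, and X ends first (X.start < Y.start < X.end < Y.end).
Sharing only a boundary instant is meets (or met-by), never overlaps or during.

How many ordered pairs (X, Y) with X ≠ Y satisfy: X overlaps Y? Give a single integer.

6

Checking all 56 ordered pairs for relation 'overlaps'; matching pairs in alphabetical order:
(F, S): F overlaps S ✓
(J, G): J overlaps G ✓
(S, J): S overlaps J ✓
(S, L): S overlaps L ✓
(S, V): S overlaps V ✓
(V, G): V overlaps G ✓
Count: 6.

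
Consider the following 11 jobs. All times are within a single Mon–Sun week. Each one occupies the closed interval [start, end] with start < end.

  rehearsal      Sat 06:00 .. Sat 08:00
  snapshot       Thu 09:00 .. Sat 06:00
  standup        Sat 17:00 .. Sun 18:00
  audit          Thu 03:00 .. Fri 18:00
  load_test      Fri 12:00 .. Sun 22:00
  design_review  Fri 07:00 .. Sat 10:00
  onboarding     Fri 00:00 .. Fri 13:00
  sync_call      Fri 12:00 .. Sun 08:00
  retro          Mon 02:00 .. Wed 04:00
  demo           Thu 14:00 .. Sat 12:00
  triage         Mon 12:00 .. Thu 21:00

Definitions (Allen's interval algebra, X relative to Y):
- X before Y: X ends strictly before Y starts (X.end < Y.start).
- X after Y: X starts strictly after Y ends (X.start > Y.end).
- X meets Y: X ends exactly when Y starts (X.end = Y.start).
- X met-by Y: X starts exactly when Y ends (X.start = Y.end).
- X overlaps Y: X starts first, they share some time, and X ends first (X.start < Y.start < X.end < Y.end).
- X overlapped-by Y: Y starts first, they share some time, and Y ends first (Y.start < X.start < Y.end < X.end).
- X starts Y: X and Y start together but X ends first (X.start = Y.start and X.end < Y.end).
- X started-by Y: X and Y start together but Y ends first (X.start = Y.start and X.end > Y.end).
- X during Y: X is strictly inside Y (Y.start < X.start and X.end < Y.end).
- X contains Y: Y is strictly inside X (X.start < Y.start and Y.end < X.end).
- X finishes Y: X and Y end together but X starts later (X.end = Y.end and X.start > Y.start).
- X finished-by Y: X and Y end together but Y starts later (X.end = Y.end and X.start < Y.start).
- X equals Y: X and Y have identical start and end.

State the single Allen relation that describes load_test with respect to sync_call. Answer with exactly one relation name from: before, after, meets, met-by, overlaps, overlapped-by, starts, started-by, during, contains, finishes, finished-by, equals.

load_test = [Fri 12:00, Sun 22:00]; sync_call = [Fri 12:00, Sun 08:00].
Compare endpoints: load_test.start = sync_call.start, load_test.start < sync_call.end, load_test.end > sync_call.start, load_test.end > sync_call.end.
That pattern is 'started-by'.

started-by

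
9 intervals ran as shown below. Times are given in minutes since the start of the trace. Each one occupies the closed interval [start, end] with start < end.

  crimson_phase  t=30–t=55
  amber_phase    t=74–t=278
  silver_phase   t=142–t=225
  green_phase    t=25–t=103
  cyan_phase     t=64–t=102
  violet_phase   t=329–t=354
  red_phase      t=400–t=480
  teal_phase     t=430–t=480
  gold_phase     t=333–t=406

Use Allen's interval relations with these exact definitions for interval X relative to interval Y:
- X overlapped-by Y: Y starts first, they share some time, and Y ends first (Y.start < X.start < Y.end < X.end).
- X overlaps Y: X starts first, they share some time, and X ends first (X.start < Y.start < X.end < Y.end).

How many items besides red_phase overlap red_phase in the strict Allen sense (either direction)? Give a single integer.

1

Target red_phase = [t=400, t=480].
amber_phase [t=74, t=278] → before → no.
crimson_phase [t=30, t=55] → before → no.
cyan_phase [t=64, t=102] → before → no.
gold_phase [t=333, t=406] → overlaps → counts.
green_phase [t=25, t=103] → before → no.
silver_phase [t=142, t=225] → before → no.
teal_phase [t=430, t=480] → finishes → no.
violet_phase [t=329, t=354] → before → no.
Total: 1.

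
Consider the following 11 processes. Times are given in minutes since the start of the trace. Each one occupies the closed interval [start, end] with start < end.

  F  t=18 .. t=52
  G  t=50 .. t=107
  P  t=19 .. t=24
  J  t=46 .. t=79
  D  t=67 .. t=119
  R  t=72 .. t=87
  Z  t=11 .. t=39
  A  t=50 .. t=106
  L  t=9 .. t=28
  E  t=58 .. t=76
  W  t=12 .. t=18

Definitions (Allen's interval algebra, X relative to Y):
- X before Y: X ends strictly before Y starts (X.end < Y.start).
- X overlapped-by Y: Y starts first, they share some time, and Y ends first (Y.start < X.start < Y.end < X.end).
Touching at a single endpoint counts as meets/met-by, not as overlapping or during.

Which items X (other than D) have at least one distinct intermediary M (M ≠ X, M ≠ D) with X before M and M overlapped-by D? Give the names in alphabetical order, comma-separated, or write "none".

none

Target D = [t=67, t=119].
Intermediaries M with M overlapped-by D: none.
Union: none.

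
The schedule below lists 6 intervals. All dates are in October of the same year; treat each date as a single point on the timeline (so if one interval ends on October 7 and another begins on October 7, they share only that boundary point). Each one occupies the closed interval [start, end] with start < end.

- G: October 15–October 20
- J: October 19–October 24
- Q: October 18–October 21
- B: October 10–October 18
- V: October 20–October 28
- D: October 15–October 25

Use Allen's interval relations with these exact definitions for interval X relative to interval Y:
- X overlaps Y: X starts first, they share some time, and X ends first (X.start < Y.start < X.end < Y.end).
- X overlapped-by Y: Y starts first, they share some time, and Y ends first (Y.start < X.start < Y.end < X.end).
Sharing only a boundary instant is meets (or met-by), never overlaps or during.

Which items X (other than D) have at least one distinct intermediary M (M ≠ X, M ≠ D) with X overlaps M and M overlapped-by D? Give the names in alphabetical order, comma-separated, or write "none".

Target D = [October 15, October 25].
Intermediaries M with M overlapped-by D: V.
Via V — items with X overlaps V: J, Q.
Union: J, Q.

J, Q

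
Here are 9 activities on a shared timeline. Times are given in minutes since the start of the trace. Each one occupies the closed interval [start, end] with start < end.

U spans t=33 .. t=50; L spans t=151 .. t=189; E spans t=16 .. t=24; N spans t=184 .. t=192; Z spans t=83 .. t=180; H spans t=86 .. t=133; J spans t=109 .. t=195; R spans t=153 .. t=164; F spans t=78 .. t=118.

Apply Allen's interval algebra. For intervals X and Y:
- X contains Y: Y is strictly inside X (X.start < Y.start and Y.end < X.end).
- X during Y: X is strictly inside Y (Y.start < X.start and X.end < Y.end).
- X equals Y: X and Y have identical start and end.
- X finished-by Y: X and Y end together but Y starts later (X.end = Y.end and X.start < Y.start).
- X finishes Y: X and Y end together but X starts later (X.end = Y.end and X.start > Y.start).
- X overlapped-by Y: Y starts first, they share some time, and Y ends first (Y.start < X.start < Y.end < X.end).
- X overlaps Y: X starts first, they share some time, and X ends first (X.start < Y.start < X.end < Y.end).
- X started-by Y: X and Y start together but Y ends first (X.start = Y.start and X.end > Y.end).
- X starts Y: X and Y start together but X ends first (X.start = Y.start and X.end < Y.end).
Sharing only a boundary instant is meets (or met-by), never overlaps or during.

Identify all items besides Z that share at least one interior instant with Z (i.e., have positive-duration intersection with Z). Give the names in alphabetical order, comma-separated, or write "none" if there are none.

F, H, J, L, R

Target Z = [t=83, t=180].
E [t=16, t=24] → before → no.
F [t=78, t=118] → overlaps → yes.
H [t=86, t=133] → during → yes.
J [t=109, t=195] → overlapped-by → yes.
L [t=151, t=189] → overlapped-by → yes.
N [t=184, t=192] → after → no.
R [t=153, t=164] → during → yes.
U [t=33, t=50] → before → no.
Result: F, H, J, L, R.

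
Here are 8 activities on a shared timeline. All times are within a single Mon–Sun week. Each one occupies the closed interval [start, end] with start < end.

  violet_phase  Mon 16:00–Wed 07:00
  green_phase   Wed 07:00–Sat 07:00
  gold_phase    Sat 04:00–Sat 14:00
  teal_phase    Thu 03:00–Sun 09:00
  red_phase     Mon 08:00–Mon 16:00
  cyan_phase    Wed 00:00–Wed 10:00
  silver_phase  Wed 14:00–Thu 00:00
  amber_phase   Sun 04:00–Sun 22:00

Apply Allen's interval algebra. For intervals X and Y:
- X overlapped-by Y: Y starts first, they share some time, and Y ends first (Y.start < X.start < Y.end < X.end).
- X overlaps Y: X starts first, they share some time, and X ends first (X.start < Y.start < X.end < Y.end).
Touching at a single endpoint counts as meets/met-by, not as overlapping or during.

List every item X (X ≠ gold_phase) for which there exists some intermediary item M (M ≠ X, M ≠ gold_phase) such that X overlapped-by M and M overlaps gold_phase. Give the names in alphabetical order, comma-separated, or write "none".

Target gold_phase = [Sat 04:00, Sat 14:00].
Intermediaries M with M overlaps gold_phase: green_phase.
Via green_phase — items with X overlapped-by green_phase: teal_phase.
Union: teal_phase.

teal_phase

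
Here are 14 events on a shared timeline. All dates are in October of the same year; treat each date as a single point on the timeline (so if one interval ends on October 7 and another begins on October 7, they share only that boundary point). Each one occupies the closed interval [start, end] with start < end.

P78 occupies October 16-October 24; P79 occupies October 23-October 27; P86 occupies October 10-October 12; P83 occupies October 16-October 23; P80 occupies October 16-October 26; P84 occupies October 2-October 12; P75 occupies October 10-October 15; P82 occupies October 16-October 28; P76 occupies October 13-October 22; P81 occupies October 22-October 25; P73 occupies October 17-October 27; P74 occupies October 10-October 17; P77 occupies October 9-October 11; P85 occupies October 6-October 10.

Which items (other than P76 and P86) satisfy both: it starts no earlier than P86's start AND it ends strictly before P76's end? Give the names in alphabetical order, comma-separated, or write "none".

Conditions: its start is no earlier than P86's start (X.start >= October 10) AND its end is strictly before P76's end (X.end < October 22).
P73: start October 17 >= October 10? ✓; end October 27 < October 22? ✗ → no.
P74: start October 10 >= October 10? ✓; end October 17 < October 22? ✓ → yes.
P75: start October 10 >= October 10? ✓; end October 15 < October 22? ✓ → yes.
P77: start October 9 >= October 10? ✗; end October 11 < October 22? ✓ → no.
P78: start October 16 >= October 10? ✓; end October 24 < October 22? ✗ → no.
P79: start October 23 >= October 10? ✓; end October 27 < October 22? ✗ → no.
P80: start October 16 >= October 10? ✓; end October 26 < October 22? ✗ → no.
P81: start October 22 >= October 10? ✓; end October 25 < October 22? ✗ → no.
P82: start October 16 >= October 10? ✓; end October 28 < October 22? ✗ → no.
P83: start October 16 >= October 10? ✓; end October 23 < October 22? ✗ → no.
P84: start October 2 >= October 10? ✗; end October 12 < October 22? ✓ → no.
P85: start October 6 >= October 10? ✗; end October 10 < October 22? ✓ → no.
Result: P74, P75.

P74, P75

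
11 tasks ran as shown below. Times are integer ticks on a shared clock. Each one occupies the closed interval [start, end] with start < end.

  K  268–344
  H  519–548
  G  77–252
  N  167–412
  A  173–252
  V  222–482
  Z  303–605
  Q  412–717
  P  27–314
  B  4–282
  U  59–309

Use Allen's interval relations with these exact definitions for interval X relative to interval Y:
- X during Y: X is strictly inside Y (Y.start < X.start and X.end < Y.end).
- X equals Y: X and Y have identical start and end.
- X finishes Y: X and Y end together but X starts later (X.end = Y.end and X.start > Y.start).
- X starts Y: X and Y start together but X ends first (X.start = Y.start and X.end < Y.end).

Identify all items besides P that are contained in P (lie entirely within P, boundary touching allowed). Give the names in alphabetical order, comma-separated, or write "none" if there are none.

A, G, U

Target P = [27, 314].
A [173, 252] → during → yes.
B [4, 282] → overlaps → no.
G [77, 252] → during → yes.
H [519, 548] → after → no.
K [268, 344] → overlapped-by → no.
N [167, 412] → overlapped-by → no.
Q [412, 717] → after → no.
U [59, 309] → during → yes.
V [222, 482] → overlapped-by → no.
Z [303, 605] → overlapped-by → no.
Result: A, G, U.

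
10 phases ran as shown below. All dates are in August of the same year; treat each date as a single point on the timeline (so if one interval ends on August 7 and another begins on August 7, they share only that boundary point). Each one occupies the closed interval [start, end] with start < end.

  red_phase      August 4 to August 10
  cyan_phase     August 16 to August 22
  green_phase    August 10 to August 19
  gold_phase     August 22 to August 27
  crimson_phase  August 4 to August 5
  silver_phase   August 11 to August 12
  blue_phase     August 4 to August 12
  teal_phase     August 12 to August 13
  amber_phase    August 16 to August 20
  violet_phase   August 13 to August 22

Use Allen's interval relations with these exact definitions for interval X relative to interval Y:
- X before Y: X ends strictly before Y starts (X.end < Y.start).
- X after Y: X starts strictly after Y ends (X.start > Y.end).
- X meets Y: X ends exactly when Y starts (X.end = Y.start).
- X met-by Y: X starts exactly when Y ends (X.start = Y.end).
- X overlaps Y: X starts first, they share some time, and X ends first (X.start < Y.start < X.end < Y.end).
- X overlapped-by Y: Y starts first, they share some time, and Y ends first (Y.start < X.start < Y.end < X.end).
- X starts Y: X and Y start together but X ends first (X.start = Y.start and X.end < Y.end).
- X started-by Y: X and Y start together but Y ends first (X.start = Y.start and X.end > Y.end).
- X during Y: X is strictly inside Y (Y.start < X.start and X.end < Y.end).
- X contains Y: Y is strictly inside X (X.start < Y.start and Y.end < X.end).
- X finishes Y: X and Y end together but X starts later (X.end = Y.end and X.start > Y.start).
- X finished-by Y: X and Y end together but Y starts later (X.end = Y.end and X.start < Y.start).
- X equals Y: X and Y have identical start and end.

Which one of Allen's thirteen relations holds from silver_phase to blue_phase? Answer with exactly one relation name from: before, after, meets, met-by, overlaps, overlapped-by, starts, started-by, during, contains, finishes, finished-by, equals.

silver_phase = [August 11, August 12]; blue_phase = [August 4, August 12].
Compare endpoints: silver_phase.start > blue_phase.start, silver_phase.start < blue_phase.end, silver_phase.end > blue_phase.start, silver_phase.end = blue_phase.end.
That pattern is 'finishes'.

finishes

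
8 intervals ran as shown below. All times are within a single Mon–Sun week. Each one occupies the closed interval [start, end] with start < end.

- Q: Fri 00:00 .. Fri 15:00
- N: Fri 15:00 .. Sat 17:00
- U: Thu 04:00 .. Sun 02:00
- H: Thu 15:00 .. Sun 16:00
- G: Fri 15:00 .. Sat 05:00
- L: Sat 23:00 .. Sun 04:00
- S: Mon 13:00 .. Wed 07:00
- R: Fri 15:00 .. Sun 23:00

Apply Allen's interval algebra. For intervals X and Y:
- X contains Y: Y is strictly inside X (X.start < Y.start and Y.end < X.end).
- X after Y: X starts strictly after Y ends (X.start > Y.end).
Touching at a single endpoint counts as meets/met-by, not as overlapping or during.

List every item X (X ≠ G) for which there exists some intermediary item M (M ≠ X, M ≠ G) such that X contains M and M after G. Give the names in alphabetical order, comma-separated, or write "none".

Target G = [Fri 15:00, Sat 05:00].
Intermediaries M with M after G: L.
Via L — items with X contains L: H, R.
Union: H, R.

H, R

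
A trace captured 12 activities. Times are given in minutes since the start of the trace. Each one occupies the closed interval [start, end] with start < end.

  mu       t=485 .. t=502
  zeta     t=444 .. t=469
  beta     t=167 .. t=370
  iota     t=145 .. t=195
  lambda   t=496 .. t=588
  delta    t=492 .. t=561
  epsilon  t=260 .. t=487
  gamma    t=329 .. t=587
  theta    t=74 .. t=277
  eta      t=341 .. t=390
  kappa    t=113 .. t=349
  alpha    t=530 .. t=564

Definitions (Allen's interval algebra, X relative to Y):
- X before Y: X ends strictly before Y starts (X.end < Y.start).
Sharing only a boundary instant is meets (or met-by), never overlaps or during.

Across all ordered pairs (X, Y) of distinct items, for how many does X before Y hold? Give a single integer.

38

Checking all 132 ordered pairs for relation 'before'; matching pairs in alphabetical order:
(beta, alpha): beta before alpha ✓
(beta, delta): beta before delta ✓
(beta, lambda): beta before lambda ✓
(beta, mu): beta before mu ✓
(beta, zeta): beta before zeta ✓
(epsilon, alpha): epsilon before alpha ✓
(epsilon, delta): epsilon before delta ✓
(epsilon, lambda): epsilon before lambda ✓
(eta, alpha): eta before alpha ✓
(eta, delta): eta before delta ✓
(eta, lambda): eta before lambda ✓
(eta, mu): eta before mu ✓
(eta, zeta): eta before zeta ✓
(iota, alpha): iota before alpha ✓
(iota, delta): iota before delta ✓
(iota, epsilon): iota before epsilon ✓
(iota, eta): iota before eta ✓
(iota, gamma): iota before gamma ✓
(iota, lambda): iota before lambda ✓
(iota, mu): iota before mu ✓
(iota, zeta): iota before zeta ✓
(kappa, alpha): kappa before alpha ✓
(kappa, delta): kappa before delta ✓
(kappa, lambda): kappa before lambda ✓
... plus 14 further pairs not listed.
Count: 38.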